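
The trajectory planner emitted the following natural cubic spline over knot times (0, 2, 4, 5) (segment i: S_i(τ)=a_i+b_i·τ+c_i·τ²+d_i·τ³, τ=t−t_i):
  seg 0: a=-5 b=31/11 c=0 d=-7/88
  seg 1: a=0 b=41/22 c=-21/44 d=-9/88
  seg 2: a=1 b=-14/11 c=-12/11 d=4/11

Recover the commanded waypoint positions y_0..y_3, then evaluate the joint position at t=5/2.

y_0=-5 y_1=0 y_2=1 y_3=-1
S(5/2) = 563/704

y_0 = S_0(0) = a_0 = -5
y_1 = S_1(0) = a_1 = 0
y_2 = S_2(0) = a_2 = 1
y_3 = S_2(1) = -1
t_q=5/2 is in segment 1 (τ=1/2); S_1(τ)=563/704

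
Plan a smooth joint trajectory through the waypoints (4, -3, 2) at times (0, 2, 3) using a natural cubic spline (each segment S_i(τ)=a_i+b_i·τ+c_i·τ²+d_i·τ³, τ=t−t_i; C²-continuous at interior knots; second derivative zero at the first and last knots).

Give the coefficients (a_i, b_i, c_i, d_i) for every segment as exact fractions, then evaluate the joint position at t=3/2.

  seg 0: a=4 b=-19/3 c=0 d=17/24
  seg 1: a=-3 b=13/6 c=17/4 d=-17/12
S(3/2) = -199/64

Δ: Δ0=-7/2, Δ1=5
row 1: diag=6, rhs=51; c'=1/6, d'=17/2
back: M1=17/2
M: M0=0, M1=17/2, M2=0
seg 0: a=4, c=M0/2=0, d=(M1−M0)/(6·2)=17/24, b=Δ0−h0·(2M0+M1)/6=-19/3
seg 1: a=-3, c=M1/2=17/4, d=(M2−M1)/(6·1)=-17/12, b=Δ1−h1·(2M1+M2)/6=13/6
t_q=3/2 → seg 0, τ=3/2; S=4+-19/3·τ+0·τ²+17/24·τ³=-199/64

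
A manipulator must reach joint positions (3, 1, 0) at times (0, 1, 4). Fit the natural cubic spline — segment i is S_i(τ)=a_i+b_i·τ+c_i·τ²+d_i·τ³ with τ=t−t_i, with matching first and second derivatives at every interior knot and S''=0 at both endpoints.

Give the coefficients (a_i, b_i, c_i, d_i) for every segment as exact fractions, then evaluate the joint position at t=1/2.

  seg 0: a=3 b=-53/24 c=0 d=5/24
  seg 1: a=1 b=-19/12 c=5/8 d=-5/72
S(1/2) = 123/64

Δ: Δ0=-2, Δ1=-1/3
row 1: diag=8, rhs=10; c'=3/8, d'=5/4
back: M1=5/4
M: M0=0, M1=5/4, M2=0
seg 0: a=3, c=M0/2=0, d=(M1−M0)/(6·1)=5/24, b=Δ0−h0·(2M0+M1)/6=-53/24
seg 1: a=1, c=M1/2=5/8, d=(M2−M1)/(6·3)=-5/72, b=Δ1−h1·(2M1+M2)/6=-19/12
t_q=1/2 → seg 0, τ=1/2; S=3+-53/24·τ+0·τ²+5/24·τ³=123/64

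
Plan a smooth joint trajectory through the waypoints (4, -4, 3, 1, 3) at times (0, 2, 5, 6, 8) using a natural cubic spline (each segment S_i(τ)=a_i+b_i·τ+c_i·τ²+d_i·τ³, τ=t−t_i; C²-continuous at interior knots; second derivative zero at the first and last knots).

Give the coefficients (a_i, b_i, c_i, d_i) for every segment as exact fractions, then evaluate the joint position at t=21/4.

Δ: Δ0=-4, Δ1=7/3, Δ2=-2, Δ3=1
row 1: diag=10, rhs=38; c'=3/10, d'=19/5
row 2: denom=8−3·3/10=71/10; d'=(-26−3·19/5)/(71/10)=-374/71
row 3: denom=6−1·10/71=416/71; d'=(18−1·-374/71)/(416/71)=413/104
back: M3=413/104
back: M2=-374/71−10/71·413/104=-303/52
back: M1=19/5−3/10·-303/52=577/104
M: M0=0, M1=577/104, M2=-303/52, M3=413/104, M4=0
seg 0: a=4, c=M0/2=0, d=(M1−M0)/(6·2)=577/1248, b=Δ0−h0·(2M0+M1)/6=-1825/312
seg 1: a=-4, c=M1/2=577/208, d=(M2−M1)/(6·3)=-91/144, b=Δ1−h1·(2M1+M2)/6=-47/156
seg 2: a=3, c=M2/2=-303/104, d=(M3−M2)/(6·1)=1019/624, b=Δ2−h2·(2M2+M3)/6=-449/624
seg 3: a=1, c=M3/2=413/208, d=(M4−M3)/(6·2)=-413/1248, b=Δ3−h3·(2M3+M4)/6=-257/156
t_q=21/4 → seg 2, τ=1/4; S=3+-449/624·τ+-303/104·τ²+1019/624·τ³=35457/13312

  seg 0: a=4 b=-1825/312 c=0 d=577/1248
  seg 1: a=-4 b=-47/156 c=577/208 d=-91/144
  seg 2: a=3 b=-449/624 c=-303/104 d=1019/624
  seg 3: a=1 b=-257/156 c=413/208 d=-413/1248
S(21/4) = 35457/13312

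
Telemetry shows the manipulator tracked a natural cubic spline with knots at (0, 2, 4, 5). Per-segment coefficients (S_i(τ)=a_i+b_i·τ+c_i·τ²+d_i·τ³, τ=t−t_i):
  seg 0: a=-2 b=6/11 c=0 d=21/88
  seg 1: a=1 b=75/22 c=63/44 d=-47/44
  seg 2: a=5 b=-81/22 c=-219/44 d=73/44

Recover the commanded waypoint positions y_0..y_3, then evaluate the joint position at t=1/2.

y_0 = S_0(0) = a_0 = -2
y_1 = S_1(0) = a_1 = 1
y_2 = S_2(0) = a_2 = 5
y_3 = S_2(1) = -2
t_q=1/2 is in segment 0 (τ=1/2); S_0(τ)=-1195/704

y_0=-2 y_1=1 y_2=5 y_3=-2
S(1/2) = -1195/704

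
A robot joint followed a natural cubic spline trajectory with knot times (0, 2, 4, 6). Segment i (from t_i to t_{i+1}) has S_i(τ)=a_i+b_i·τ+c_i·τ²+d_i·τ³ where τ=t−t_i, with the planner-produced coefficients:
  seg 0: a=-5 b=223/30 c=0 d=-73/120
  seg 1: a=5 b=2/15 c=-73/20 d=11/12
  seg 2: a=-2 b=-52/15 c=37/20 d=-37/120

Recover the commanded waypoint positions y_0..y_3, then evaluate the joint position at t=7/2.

y_0=-5 y_1=5 y_2=-2 y_3=-4
S(7/2) = 13/160

y_0 = S_0(0) = a_0 = -5
y_1 = S_1(0) = a_1 = 5
y_2 = S_2(0) = a_2 = -2
y_3 = S_2(2) = -4
t_q=7/2 is in segment 1 (τ=3/2); S_1(τ)=13/160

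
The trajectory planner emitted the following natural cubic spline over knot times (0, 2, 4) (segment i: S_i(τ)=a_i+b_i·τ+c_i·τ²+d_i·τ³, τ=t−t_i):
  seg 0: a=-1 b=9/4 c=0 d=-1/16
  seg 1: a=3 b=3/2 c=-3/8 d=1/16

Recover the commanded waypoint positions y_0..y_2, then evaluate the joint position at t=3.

y_0 = S_0(0) = a_0 = -1
y_1 = S_1(0) = a_1 = 3
y_2 = S_1(2) = 5
t_q=3 is in segment 1 (τ=1); S_1(τ)=67/16

y_0=-1 y_1=3 y_2=5
S(3) = 67/16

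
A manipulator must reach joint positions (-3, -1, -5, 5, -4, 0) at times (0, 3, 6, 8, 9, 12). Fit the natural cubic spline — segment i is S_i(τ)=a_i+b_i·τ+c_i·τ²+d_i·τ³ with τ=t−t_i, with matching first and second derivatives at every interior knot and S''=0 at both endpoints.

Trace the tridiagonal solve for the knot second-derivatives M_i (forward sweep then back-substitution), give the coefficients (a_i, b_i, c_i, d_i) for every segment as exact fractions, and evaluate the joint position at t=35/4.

  seg 0: a=-3 b=3577/1611 c=0 d=-2503/14499
  seg 1: a=-1 b=-3932/1611 c=-2503/1611 d=9293/14499
  seg 2: a=-5 b=8929/1611 c=6790/1611 d=-803/358
  seg 3: a=5 b=-7273/1611 c=-14891/1611 d=2555/537
  seg 4: a=-4 b=-14060/1611 c=8104/1611 d=-8104/14499
S(35/4) = -54235/34368

Δ: Δ0=2/3, Δ1=-4/3, Δ2=5, Δ3=-9, Δ4=4/3
row 1: diag=12, rhs=-12; c'=1/4, d'=-1
row 2: denom=10−3·1/4=37/4; d'=(38−3·-1)/(37/4)=164/37
row 3: denom=6−2·8/37=206/37; d'=(-84−2·164/37)/(206/37)=-1718/103
row 4: denom=8−1·37/206=1611/206; d'=(62−1·-1718/103)/(1611/206)=16208/1611
back: M4=16208/1611
back: M3=-1718/103−37/206·16208/1611=-29782/1611
back: M2=164/37−8/37·-29782/1611=13580/1611
back: M1=-1−1/4·13580/1611=-5006/1611
M: M0=0, M1=-5006/1611, M2=13580/1611, M3=-29782/1611, M4=16208/1611, M5=0
seg 0: a=-3, c=M0/2=0, d=(M1−M0)/(6·3)=-2503/14499, b=Δ0−h0·(2M0+M1)/6=3577/1611
seg 1: a=-1, c=M1/2=-2503/1611, d=(M2−M1)/(6·3)=9293/14499, b=Δ1−h1·(2M1+M2)/6=-3932/1611
seg 2: a=-5, c=M2/2=6790/1611, d=(M3−M2)/(6·2)=-803/358, b=Δ2−h2·(2M2+M3)/6=8929/1611
seg 3: a=5, c=M3/2=-14891/1611, d=(M4−M3)/(6·1)=2555/537, b=Δ3−h3·(2M3+M4)/6=-7273/1611
seg 4: a=-4, c=M4/2=8104/1611, d=(M5−M4)/(6·3)=-8104/14499, b=Δ4−h4·(2M4+M5)/6=-14060/1611
t_q=35/4 → seg 3, τ=3/4; S=5+-7273/1611·τ+-14891/1611·τ²+2555/537·τ³=-54235/34368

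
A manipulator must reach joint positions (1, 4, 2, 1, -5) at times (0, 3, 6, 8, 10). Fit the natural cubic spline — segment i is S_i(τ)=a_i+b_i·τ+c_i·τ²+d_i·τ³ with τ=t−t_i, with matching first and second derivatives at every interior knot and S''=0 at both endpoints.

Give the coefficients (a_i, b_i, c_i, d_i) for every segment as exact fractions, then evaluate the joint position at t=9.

Δ: Δ0=1, Δ1=-2/3, Δ2=-1/2, Δ3=-3
row 1: diag=12, rhs=-10; c'=1/4, d'=-5/6
row 2: denom=10−3·1/4=37/4; d'=(1−3·-5/6)/(37/4)=14/37
row 3: denom=8−2·8/37=280/37; d'=(-15−2·14/37)/(280/37)=-583/280
back: M3=-583/280
back: M2=14/37−8/37·-583/280=29/35
back: M1=-5/6−1/4·29/35=-437/420
M: M0=0, M1=-437/420, M2=29/35, M3=-583/280, M4=0
seg 0: a=1, c=M0/2=0, d=(M1−M0)/(6·3)=-437/7560, b=Δ0−h0·(2M0+M1)/6=1277/840
seg 1: a=4, c=M1/2=-437/840, d=(M2−M1)/(6·3)=157/1512, b=Δ1−h1·(2M1+M2)/6=-17/420
seg 2: a=2, c=M2/2=29/70, d=(M3−M2)/(6·2)=-163/672, b=Δ2−h2·(2M2+M3)/6=-43/120
seg 3: a=1, c=M3/2=-583/560, d=(M4−M3)/(6·2)=583/3360, b=Δ3−h3·(2M3+M4)/6=-677/420
t_q=9 → seg 3, τ=1; S=1+-677/420·τ+-583/560·τ²+583/3360·τ³=-1657/1120

  seg 0: a=1 b=1277/840 c=0 d=-437/7560
  seg 1: a=4 b=-17/420 c=-437/840 d=157/1512
  seg 2: a=2 b=-43/120 c=29/70 d=-163/672
  seg 3: a=1 b=-677/420 c=-583/560 d=583/3360
S(9) = -1657/1120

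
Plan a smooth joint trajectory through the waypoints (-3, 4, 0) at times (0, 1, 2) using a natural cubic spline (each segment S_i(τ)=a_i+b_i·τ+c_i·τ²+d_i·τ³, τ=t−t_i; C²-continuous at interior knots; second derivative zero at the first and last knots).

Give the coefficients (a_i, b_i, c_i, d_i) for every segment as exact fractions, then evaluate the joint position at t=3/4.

  seg 0: a=-3 b=39/4 c=0 d=-11/4
  seg 1: a=4 b=3/2 c=-33/4 d=11/4
S(3/4) = 807/256

Δ: Δ0=7, Δ1=-4
row 1: diag=4, rhs=-66; c'=1/4, d'=-33/2
back: M1=-33/2
M: M0=0, M1=-33/2, M2=0
seg 0: a=-3, c=M0/2=0, d=(M1−M0)/(6·1)=-11/4, b=Δ0−h0·(2M0+M1)/6=39/4
seg 1: a=4, c=M1/2=-33/4, d=(M2−M1)/(6·1)=11/4, b=Δ1−h1·(2M1+M2)/6=3/2
t_q=3/4 → seg 0, τ=3/4; S=-3+39/4·τ+0·τ²+-11/4·τ³=807/256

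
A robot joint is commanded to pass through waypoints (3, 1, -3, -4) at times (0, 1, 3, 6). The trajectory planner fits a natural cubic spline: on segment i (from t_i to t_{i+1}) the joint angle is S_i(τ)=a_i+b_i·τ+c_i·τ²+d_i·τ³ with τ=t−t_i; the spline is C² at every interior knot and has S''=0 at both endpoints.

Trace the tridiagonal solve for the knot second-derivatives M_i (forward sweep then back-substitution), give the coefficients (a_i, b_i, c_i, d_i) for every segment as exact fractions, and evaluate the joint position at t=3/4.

  seg 0: a=3 b=-163/84 c=0 d=-5/84
  seg 1: a=1 b=-89/42 c=-5/28 d=5/42
  seg 2: a=-3 b=-59/42 c=15/28 d=-5/84
S(3/4) = 389/256

Δ: Δ0=-2, Δ1=-2, Δ2=-1/3
row 1: diag=6, rhs=0; c'=1/3, d'=0
row 2: denom=10−2·1/3=28/3; d'=(10−2·0)/(28/3)=15/14
back: M2=15/14
back: M1=0−1/3·15/14=-5/14
M: M0=0, M1=-5/14, M2=15/14, M3=0
seg 0: a=3, c=M0/2=0, d=(M1−M0)/(6·1)=-5/84, b=Δ0−h0·(2M0+M1)/6=-163/84
seg 1: a=1, c=M1/2=-5/28, d=(M2−M1)/(6·2)=5/42, b=Δ1−h1·(2M1+M2)/6=-89/42
seg 2: a=-3, c=M2/2=15/28, d=(M3−M2)/(6·3)=-5/84, b=Δ2−h2·(2M2+M3)/6=-59/42
t_q=3/4 → seg 0, τ=3/4; S=3+-163/84·τ+0·τ²+-5/84·τ³=389/256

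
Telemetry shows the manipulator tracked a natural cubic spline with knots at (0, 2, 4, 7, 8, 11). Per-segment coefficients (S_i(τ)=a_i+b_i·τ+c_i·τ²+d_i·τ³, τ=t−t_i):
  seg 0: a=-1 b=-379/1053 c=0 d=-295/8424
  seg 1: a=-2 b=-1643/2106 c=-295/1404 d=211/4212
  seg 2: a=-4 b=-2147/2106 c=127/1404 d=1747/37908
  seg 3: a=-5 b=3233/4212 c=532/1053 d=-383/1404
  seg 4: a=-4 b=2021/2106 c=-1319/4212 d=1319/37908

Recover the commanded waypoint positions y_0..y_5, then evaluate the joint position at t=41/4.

y_0 = S_0(0) = a_0 = -1
y_1 = S_1(0) = a_1 = -2
y_2 = S_2(0) = a_2 = -4
y_3 = S_3(0) = a_3 = -5
y_4 = S_4(0) = a_4 = -4
y_5 = S_4(3) = -3
t_q=41/4 is in segment 4 (τ=9/4); S_4(τ)=-90749/29952

y_0=-1 y_1=-2 y_2=-4 y_3=-5 y_4=-4 y_5=-3
S(41/4) = -90749/29952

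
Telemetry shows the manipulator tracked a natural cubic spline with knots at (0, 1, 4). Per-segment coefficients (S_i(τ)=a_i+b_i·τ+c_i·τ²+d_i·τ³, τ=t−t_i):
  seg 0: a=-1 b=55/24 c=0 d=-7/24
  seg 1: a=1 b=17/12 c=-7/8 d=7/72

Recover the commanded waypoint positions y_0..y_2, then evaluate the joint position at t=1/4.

y_0 = S_0(0) = a_0 = -1
y_1 = S_1(0) = a_1 = 1
y_2 = S_1(3) = 0
t_q=1/4 is in segment 0 (τ=1/4); S_0(τ)=-221/512

y_0=-1 y_1=1 y_2=0
S(1/4) = -221/512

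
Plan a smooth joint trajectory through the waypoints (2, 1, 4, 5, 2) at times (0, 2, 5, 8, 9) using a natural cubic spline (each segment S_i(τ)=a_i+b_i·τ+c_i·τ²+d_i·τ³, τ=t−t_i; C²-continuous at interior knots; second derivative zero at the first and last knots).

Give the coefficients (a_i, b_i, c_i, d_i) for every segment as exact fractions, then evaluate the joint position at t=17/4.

  seg 0: a=2 b=-316/399 c=0 d=233/3192
  seg 1: a=1 b=67/798 c=233/532 d=-635/14364
  seg 2: a=4 b=2423/1596 c=16/399 d=-2083/14364
  seg 3: a=5 b=-1721/798 c=-673/532 d=673/1596
S(17/4) = 98827/34048

Δ: Δ0=-1/2, Δ1=1, Δ2=1/3, Δ3=-3
row 1: diag=10, rhs=9; c'=3/10, d'=9/10
row 2: denom=12−3·3/10=111/10; d'=(-4−3·9/10)/(111/10)=-67/111
row 3: denom=8−3·10/37=266/37; d'=(-20−3·-67/111)/(266/37)=-673/266
back: M3=-673/266
back: M2=-67/111−10/37·-673/266=32/399
back: M1=9/10−3/10·32/399=233/266
M: M0=0, M1=233/266, M2=32/399, M3=-673/266, M4=0
seg 0: a=2, c=M0/2=0, d=(M1−M0)/(6·2)=233/3192, b=Δ0−h0·(2M0+M1)/6=-316/399
seg 1: a=1, c=M1/2=233/532, d=(M2−M1)/(6·3)=-635/14364, b=Δ1−h1·(2M1+M2)/6=67/798
seg 2: a=4, c=M2/2=16/399, d=(M3−M2)/(6·3)=-2083/14364, b=Δ2−h2·(2M2+M3)/6=2423/1596
seg 3: a=5, c=M3/2=-673/532, d=(M4−M3)/(6·1)=673/1596, b=Δ3−h3·(2M3+M4)/6=-1721/798
t_q=17/4 → seg 1, τ=9/4; S=1+67/798·τ+233/532·τ²+-635/14364·τ³=98827/34048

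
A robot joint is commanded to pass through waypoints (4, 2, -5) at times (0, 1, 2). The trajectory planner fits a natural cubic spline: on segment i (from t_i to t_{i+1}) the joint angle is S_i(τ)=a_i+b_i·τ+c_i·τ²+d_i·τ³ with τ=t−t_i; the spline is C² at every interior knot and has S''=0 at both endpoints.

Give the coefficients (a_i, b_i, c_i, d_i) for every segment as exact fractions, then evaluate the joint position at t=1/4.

Δ: Δ0=-2, Δ1=-7
row 1: diag=4, rhs=-30; c'=1/4, d'=-15/2
back: M1=-15/2
M: M0=0, M1=-15/2, M2=0
seg 0: a=4, c=M0/2=0, d=(M1−M0)/(6·1)=-5/4, b=Δ0−h0·(2M0+M1)/6=-3/4
seg 1: a=2, c=M1/2=-15/4, d=(M2−M1)/(6·1)=5/4, b=Δ1−h1·(2M1+M2)/6=-9/2
t_q=1/4 → seg 0, τ=1/4; S=4+-3/4·τ+0·τ²+-5/4·τ³=971/256

  seg 0: a=4 b=-3/4 c=0 d=-5/4
  seg 1: a=2 b=-9/2 c=-15/4 d=5/4
S(1/4) = 971/256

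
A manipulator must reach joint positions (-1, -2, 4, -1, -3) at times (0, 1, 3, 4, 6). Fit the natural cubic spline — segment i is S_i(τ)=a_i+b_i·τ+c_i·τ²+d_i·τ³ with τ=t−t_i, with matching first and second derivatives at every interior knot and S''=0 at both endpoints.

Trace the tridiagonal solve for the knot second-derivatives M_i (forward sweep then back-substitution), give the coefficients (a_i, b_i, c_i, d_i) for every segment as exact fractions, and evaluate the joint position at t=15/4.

Δ: Δ0=-1, Δ1=3, Δ2=-5, Δ3=-1
row 1: diag=6, rhs=24; c'=1/3, d'=4
row 2: denom=6−2·1/3=16/3; d'=(-48−2·4)/(16/3)=-21/2
row 3: denom=6−1·3/16=93/16; d'=(24−1·-21/2)/(93/16)=184/31
back: M3=184/31
back: M2=-21/2−3/16·184/31=-360/31
back: M1=4−1/3·-360/31=244/31
M: M0=0, M1=244/31, M2=-360/31, M3=184/31, M4=0
seg 0: a=-1, c=M0/2=0, d=(M1−M0)/(6·1)=122/93, b=Δ0−h0·(2M0+M1)/6=-215/93
seg 1: a=-2, c=M1/2=122/31, d=(M2−M1)/(6·2)=-151/93, b=Δ1−h1·(2M1+M2)/6=151/93
seg 2: a=4, c=M2/2=-180/31, d=(M3−M2)/(6·1)=272/93, b=Δ2−h2·(2M2+M3)/6=-197/93
seg 3: a=-1, c=M3/2=92/31, d=(M4−M3)/(6·2)=-46/93, b=Δ3−h3·(2M3+M4)/6=-461/93
t_q=15/4 → seg 2, τ=3/4; S=4+-197/93·τ+-180/31·τ²+272/93·τ³=47/124

  seg 0: a=-1 b=-215/93 c=0 d=122/93
  seg 1: a=-2 b=151/93 c=122/31 d=-151/93
  seg 2: a=4 b=-197/93 c=-180/31 d=272/93
  seg 3: a=-1 b=-461/93 c=92/31 d=-46/93
S(15/4) = 47/124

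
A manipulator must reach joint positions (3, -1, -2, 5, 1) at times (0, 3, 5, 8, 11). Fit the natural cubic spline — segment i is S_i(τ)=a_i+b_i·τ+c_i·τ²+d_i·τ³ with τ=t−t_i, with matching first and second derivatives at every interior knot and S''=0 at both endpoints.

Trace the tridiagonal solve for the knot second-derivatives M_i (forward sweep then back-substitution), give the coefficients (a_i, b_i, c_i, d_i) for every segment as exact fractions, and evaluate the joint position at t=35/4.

  seg 0: a=3 b=-949/708 c=0 d=5/6372
  seg 1: a=-1 b=-467/354 c=5/708 d=95/472
  seg 2: a=-2 b=199/177 c=215/177 d=-431/1593
  seg 3: a=5 b=196/177 c=-72/59 d=8/59
S(35/4) = 2455/472

Δ: Δ0=-4/3, Δ1=-1/2, Δ2=7/3, Δ3=-4/3
row 1: diag=10, rhs=5; c'=1/5, d'=1/2
row 2: denom=10−2·1/5=48/5; d'=(17−2·1/2)/(48/5)=5/3
row 3: denom=12−3·5/16=177/16; d'=(-22−3·5/3)/(177/16)=-144/59
back: M3=-144/59
back: M2=5/3−5/16·-144/59=430/177
back: M1=1/2−1/5·430/177=5/354
M: M0=0, M1=5/354, M2=430/177, M3=-144/59, M4=0
seg 0: a=3, c=M0/2=0, d=(M1−M0)/(6·3)=5/6372, b=Δ0−h0·(2M0+M1)/6=-949/708
seg 1: a=-1, c=M1/2=5/708, d=(M2−M1)/(6·2)=95/472, b=Δ1−h1·(2M1+M2)/6=-467/354
seg 2: a=-2, c=M2/2=215/177, d=(M3−M2)/(6·3)=-431/1593, b=Δ2−h2·(2M2+M3)/6=199/177
seg 3: a=5, c=M3/2=-72/59, d=(M4−M3)/(6·3)=8/59, b=Δ3−h3·(2M3+M4)/6=196/177
t_q=35/4 → seg 3, τ=3/4; S=5+196/177·τ+-72/59·τ²+8/59·τ³=2455/472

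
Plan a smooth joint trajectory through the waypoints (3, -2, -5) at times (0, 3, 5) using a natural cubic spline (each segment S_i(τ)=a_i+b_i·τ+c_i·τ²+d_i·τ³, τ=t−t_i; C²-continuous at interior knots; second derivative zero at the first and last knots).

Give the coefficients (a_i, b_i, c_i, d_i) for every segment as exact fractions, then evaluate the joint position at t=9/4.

Δ: Δ0=-5/3, Δ1=-3/2
row 1: diag=10, rhs=1; c'=1/5, d'=1/10
back: M1=1/10
M: M0=0, M1=1/10, M2=0
seg 0: a=3, c=M0/2=0, d=(M1−M0)/(6·3)=1/180, b=Δ0−h0·(2M0+M1)/6=-103/60
seg 1: a=-2, c=M1/2=1/20, d=(M2−M1)/(6·2)=-1/120, b=Δ1−h1·(2M1+M2)/6=-47/30
t_q=9/4 → seg 0, τ=9/4; S=3+-103/60·τ+0·τ²+1/180·τ³=-1023/1280

  seg 0: a=3 b=-103/60 c=0 d=1/180
  seg 1: a=-2 b=-47/30 c=1/20 d=-1/120
S(9/4) = -1023/1280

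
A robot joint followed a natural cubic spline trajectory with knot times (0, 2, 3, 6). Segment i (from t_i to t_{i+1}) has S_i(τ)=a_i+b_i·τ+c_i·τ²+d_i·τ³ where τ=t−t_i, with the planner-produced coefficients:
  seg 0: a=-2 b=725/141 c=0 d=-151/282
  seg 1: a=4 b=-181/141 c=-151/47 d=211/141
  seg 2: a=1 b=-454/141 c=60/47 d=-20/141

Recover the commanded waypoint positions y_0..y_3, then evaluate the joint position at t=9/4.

y_0=-2 y_1=4 y_2=1 y_3=-1
S(9/4) = 10533/3008

y_0 = S_0(0) = a_0 = -2
y_1 = S_1(0) = a_1 = 4
y_2 = S_2(0) = a_2 = 1
y_3 = S_2(3) = -1
t_q=9/4 is in segment 1 (τ=1/4); S_1(τ)=10533/3008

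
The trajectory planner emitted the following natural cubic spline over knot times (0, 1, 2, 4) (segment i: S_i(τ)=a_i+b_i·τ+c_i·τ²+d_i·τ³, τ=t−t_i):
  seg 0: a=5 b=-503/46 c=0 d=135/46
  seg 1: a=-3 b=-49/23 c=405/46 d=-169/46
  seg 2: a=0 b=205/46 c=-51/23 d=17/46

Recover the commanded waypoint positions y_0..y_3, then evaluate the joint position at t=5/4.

y_0=5 y_1=-3 y_2=0 y_3=3
S(5/4) = -8949/2944

y_0 = S_0(0) = a_0 = 5
y_1 = S_1(0) = a_1 = -3
y_2 = S_2(0) = a_2 = 0
y_3 = S_2(2) = 3
t_q=5/4 is in segment 1 (τ=1/4); S_1(τ)=-8949/2944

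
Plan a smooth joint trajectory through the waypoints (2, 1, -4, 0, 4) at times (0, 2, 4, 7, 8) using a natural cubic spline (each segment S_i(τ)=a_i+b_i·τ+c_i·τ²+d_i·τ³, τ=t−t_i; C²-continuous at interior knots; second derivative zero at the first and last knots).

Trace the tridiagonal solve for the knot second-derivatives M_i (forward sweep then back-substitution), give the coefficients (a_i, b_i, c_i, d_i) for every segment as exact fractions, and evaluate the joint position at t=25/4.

Δ: Δ0=-1/2, Δ1=-5/2, Δ2=4/3, Δ3=4
row 1: diag=8, rhs=-12; c'=1/4, d'=-3/2
row 2: denom=10−2·1/4=19/2; d'=(23−2·-3/2)/(19/2)=52/19
row 3: denom=8−3·6/19=134/19; d'=(16−3·52/19)/(134/19)=74/67
back: M3=74/67
back: M2=52/19−6/19·74/67=160/67
back: M1=-3/2−1/4·160/67=-281/134
M: M0=0, M1=-281/134, M2=160/67, M3=74/67, M4=0
seg 0: a=2, c=M0/2=0, d=(M1−M0)/(6·2)=-281/1608, b=Δ0−h0·(2M0+M1)/6=40/201
seg 1: a=1, c=M1/2=-281/268, d=(M2−M1)/(6·2)=601/1608, b=Δ1−h1·(2M1+M2)/6=-763/402
seg 2: a=-4, c=M2/2=80/67, d=(M3−M2)/(6·3)=-43/603, b=Δ2−h2·(2M2+M3)/6=-323/201
seg 3: a=0, c=M3/2=37/67, d=(M4−M3)/(6·1)=-37/201, b=Δ3−h3·(2M3+M4)/6=730/201
t_q=25/4 → seg 2, τ=9/4; S=-4+-323/201·τ+80/67·τ²+-43/603·τ³=-10219/4288

  seg 0: a=2 b=40/201 c=0 d=-281/1608
  seg 1: a=1 b=-763/402 c=-281/268 d=601/1608
  seg 2: a=-4 b=-323/201 c=80/67 d=-43/603
  seg 3: a=0 b=730/201 c=37/67 d=-37/201
S(25/4) = -10219/4288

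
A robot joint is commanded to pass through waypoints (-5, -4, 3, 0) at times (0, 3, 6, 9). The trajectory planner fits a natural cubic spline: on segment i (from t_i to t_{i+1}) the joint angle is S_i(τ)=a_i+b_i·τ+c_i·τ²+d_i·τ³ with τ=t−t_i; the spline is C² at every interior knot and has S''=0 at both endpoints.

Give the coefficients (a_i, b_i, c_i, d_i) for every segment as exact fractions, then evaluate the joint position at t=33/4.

  seg 0: a=-5 b=-19/45 c=0 d=34/405
  seg 1: a=-4 b=83/45 c=34/45 d=-16/81
  seg 2: a=3 b=47/45 c=-46/45 d=46/405
S(33/4) = 47/32

Δ: Δ0=1/3, Δ1=7/3, Δ2=-1
row 1: diag=12, rhs=12; c'=1/4, d'=1
row 2: denom=12−3·1/4=45/4; d'=(-20−3·1)/(45/4)=-92/45
back: M2=-92/45
back: M1=1−1/4·-92/45=68/45
M: M0=0, M1=68/45, M2=-92/45, M3=0
seg 0: a=-5, c=M0/2=0, d=(M1−M0)/(6·3)=34/405, b=Δ0−h0·(2M0+M1)/6=-19/45
seg 1: a=-4, c=M1/2=34/45, d=(M2−M1)/(6·3)=-16/81, b=Δ1−h1·(2M1+M2)/6=83/45
seg 2: a=3, c=M2/2=-46/45, d=(M3−M2)/(6·3)=46/405, b=Δ2−h2·(2M2+M3)/6=47/45
t_q=33/4 → seg 2, τ=9/4; S=3+47/45·τ+-46/45·τ²+46/405·τ³=47/32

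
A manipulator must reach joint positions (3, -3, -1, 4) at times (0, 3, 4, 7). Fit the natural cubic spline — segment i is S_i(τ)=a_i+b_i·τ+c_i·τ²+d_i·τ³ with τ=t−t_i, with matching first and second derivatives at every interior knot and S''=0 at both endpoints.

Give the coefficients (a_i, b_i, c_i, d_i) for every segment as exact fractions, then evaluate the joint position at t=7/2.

  seg 0: a=3 b=-223/63 c=0 d=97/567
  seg 1: a=-3 b=68/63 c=97/63 d=-13/21
  seg 2: a=-1 b=145/63 c=-20/63 d=20/567
S(7/2) = -155/72

Δ: Δ0=-2, Δ1=2, Δ2=5/3
row 1: diag=8, rhs=24; c'=1/8, d'=3
row 2: denom=8−1·1/8=63/8; d'=(-2−1·3)/(63/8)=-40/63
back: M2=-40/63
back: M1=3−1/8·-40/63=194/63
M: M0=0, M1=194/63, M2=-40/63, M3=0
seg 0: a=3, c=M0/2=0, d=(M1−M0)/(6·3)=97/567, b=Δ0−h0·(2M0+M1)/6=-223/63
seg 1: a=-3, c=M1/2=97/63, d=(M2−M1)/(6·1)=-13/21, b=Δ1−h1·(2M1+M2)/6=68/63
seg 2: a=-1, c=M2/2=-20/63, d=(M3−M2)/(6·3)=20/567, b=Δ2−h2·(2M2+M3)/6=145/63
t_q=7/2 → seg 1, τ=1/2; S=-3+68/63·τ+97/63·τ²+-13/21·τ³=-155/72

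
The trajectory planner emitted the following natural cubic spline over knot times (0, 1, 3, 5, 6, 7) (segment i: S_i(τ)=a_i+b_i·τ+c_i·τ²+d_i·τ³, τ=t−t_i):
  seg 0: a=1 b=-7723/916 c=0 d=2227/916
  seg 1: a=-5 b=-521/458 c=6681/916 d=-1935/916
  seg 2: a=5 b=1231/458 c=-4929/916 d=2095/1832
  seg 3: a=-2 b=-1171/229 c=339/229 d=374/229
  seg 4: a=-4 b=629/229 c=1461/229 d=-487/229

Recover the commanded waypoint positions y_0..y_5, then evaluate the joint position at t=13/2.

y_0 = S_0(0) = a_0 = 1
y_1 = S_1(0) = a_1 = -5
y_2 = S_2(0) = a_2 = 5
y_3 = S_3(0) = a_3 = -2
y_4 = S_4(0) = a_4 = -4
y_5 = S_4(1) = 3
t_q=13/2 is in segment 4 (τ=1/2); S_4(τ)=-2377/1832

y_0=1 y_1=-5 y_2=5 y_3=-2 y_4=-4 y_5=3
S(13/2) = -2377/1832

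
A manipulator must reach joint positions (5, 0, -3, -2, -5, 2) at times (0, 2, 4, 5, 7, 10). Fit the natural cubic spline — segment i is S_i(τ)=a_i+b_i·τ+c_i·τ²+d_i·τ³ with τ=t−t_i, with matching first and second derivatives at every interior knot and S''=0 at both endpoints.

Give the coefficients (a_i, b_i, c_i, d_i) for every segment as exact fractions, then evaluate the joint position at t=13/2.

  seg 0: a=5 b=-4441/1788 c=0 d=-29/7152
  seg 1: a=0 b=-1132/447 c=-29/1192 d=1933/7152
  seg 2: a=-3 b=1097/1788 c=238/149 d=-2165/1788
  seg 3: a=-2 b=157/894 c=-1213/596 d=2141/3576
  seg 4: a=-5 b=-349/447 c=232/149 d=-232/1341
S(13/2) = -40959/9536

Δ: Δ0=-5/2, Δ1=-3/2, Δ2=1, Δ3=-3/2, Δ4=7/3
row 1: diag=8, rhs=6; c'=1/4, d'=3/4
row 2: denom=6−2·1/4=11/2; d'=(15−2·3/4)/(11/2)=27/11
row 3: denom=6−1·2/11=64/11; d'=(-15−1·27/11)/(64/11)=-3
row 4: denom=10−2·11/32=149/16; d'=(23−2·-3)/(149/16)=464/149
back: M4=464/149
back: M3=-3−11/32·464/149=-1213/298
back: M2=27/11−2/11·-1213/298=476/149
back: M1=3/4−1/4·476/149=-29/596
M: M0=0, M1=-29/596, M2=476/149, M3=-1213/298, M4=464/149, M5=0
seg 0: a=5, c=M0/2=0, d=(M1−M0)/(6·2)=-29/7152, b=Δ0−h0·(2M0+M1)/6=-4441/1788
seg 1: a=0, c=M1/2=-29/1192, d=(M2−M1)/(6·2)=1933/7152, b=Δ1−h1·(2M1+M2)/6=-1132/447
seg 2: a=-3, c=M2/2=238/149, d=(M3−M2)/(6·1)=-2165/1788, b=Δ2−h2·(2M2+M3)/6=1097/1788
seg 3: a=-2, c=M3/2=-1213/596, d=(M4−M3)/(6·2)=2141/3576, b=Δ3−h3·(2M3+M4)/6=157/894
seg 4: a=-5, c=M4/2=232/149, d=(M5−M4)/(6·3)=-232/1341, b=Δ4−h4·(2M4+M5)/6=-349/447
t_q=13/2 → seg 3, τ=3/2; S=-2+157/894·τ+-1213/596·τ²+2141/3576·τ³=-40959/9536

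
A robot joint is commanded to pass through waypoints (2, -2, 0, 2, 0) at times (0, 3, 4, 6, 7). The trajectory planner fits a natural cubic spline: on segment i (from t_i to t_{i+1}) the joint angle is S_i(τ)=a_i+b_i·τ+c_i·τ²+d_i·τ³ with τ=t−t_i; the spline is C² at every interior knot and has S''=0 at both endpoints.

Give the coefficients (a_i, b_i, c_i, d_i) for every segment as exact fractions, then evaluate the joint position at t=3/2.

Δ: Δ0=-4/3, Δ1=2, Δ2=1, Δ3=-2
row 1: diag=8, rhs=20; c'=1/8, d'=5/2
row 2: denom=6−1·1/8=47/8; d'=(-6−1·5/2)/(47/8)=-68/47
row 3: denom=6−2·16/47=250/47; d'=(-18−2·-68/47)/(250/47)=-71/25
back: M3=-71/25
back: M2=-68/47−16/47·-71/25=-12/25
back: M1=5/2−1/8·-12/25=64/25
M: M0=0, M1=64/25, M2=-12/25, M3=-71/25, M4=0
seg 0: a=2, c=M0/2=0, d=(M1−M0)/(6·3)=32/225, b=Δ0−h0·(2M0+M1)/6=-196/75
seg 1: a=-2, c=M1/2=32/25, d=(M2−M1)/(6·1)=-38/75, b=Δ1−h1·(2M1+M2)/6=92/75
seg 2: a=0, c=M2/2=-6/25, d=(M3−M2)/(6·2)=-59/300, b=Δ2−h2·(2M2+M3)/6=34/15
seg 3: a=2, c=M3/2=-71/50, d=(M4−M3)/(6·1)=71/150, b=Δ3−h3·(2M3+M4)/6=-79/75
t_q=3/2 → seg 0, τ=3/2; S=2+-196/75·τ+0·τ²+32/225·τ³=-36/25

  seg 0: a=2 b=-196/75 c=0 d=32/225
  seg 1: a=-2 b=92/75 c=32/25 d=-38/75
  seg 2: a=0 b=34/15 c=-6/25 d=-59/300
  seg 3: a=2 b=-79/75 c=-71/50 d=71/150
S(3/2) = -36/25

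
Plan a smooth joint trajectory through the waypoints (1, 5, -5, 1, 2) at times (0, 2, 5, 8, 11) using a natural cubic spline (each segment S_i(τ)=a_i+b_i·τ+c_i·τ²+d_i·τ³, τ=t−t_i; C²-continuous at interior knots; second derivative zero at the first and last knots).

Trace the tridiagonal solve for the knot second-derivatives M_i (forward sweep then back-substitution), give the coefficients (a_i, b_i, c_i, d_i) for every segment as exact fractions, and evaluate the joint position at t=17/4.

Δ: Δ0=2, Δ1=-10/3, Δ2=2, Δ3=1/3
row 1: diag=10, rhs=-32; c'=3/10, d'=-16/5
row 2: denom=12−3·3/10=111/10; d'=(32−3·-16/5)/(111/10)=416/111
row 3: denom=12−3·10/37=414/37; d'=(-10−3·416/111)/(414/37)=-131/69
back: M3=-131/69
back: M2=416/111−10/37·-131/69=98/23
back: M1=-16/5−3/10·98/23=-103/23
M: M0=0, M1=-103/23, M2=98/23, M3=-131/69, M4=0
seg 0: a=1, c=M0/2=0, d=(M1−M0)/(6·2)=-103/276, b=Δ0−h0·(2M0+M1)/6=241/69
seg 1: a=5, c=M1/2=-103/46, d=(M2−M1)/(6·3)=67/138, b=Δ1−h1·(2M1+M2)/6=-68/69
seg 2: a=-5, c=M2/2=49/23, d=(M3−M2)/(6·3)=-425/1242, b=Δ2−h2·(2M2+M3)/6=-181/138
seg 3: a=1, c=M3/2=-131/138, d=(M4−M3)/(6·3)=131/1242, b=Δ3−h3·(2M3+M4)/6=154/69
t_q=17/4 → seg 1, τ=9/4; S=5+-68/69·τ+-103/46·τ²+67/138·τ³=-8899/2944

  seg 0: a=1 b=241/69 c=0 d=-103/276
  seg 1: a=5 b=-68/69 c=-103/46 d=67/138
  seg 2: a=-5 b=-181/138 c=49/23 d=-425/1242
  seg 3: a=1 b=154/69 c=-131/138 d=131/1242
S(17/4) = -8899/2944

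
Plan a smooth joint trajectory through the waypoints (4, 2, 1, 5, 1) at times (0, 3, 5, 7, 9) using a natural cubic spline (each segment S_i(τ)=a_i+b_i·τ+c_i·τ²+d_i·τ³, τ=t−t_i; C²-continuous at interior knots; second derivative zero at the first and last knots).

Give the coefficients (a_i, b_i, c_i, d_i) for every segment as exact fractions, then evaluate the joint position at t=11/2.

  seg 0: a=4 b=-361/852 c=0 d=-23/852
  seg 1: a=2 b=-491/426 c=-69/284 d=485/1704
  seg 2: a=1 b=275/213 c=104/71 d=-473/852
  seg 3: a=5 b=104/213 c=-265/142 d=265/852
S(11/2) = 4413/2272

Δ: Δ0=-2/3, Δ1=-1/2, Δ2=2, Δ3=-2
row 1: diag=10, rhs=1; c'=1/5, d'=1/10
row 2: denom=8−2·1/5=38/5; d'=(15−2·1/10)/(38/5)=37/19
row 3: denom=8−2·5/19=142/19; d'=(-24−2·37/19)/(142/19)=-265/71
back: M3=-265/71
back: M2=37/19−5/19·-265/71=208/71
back: M1=1/10−1/5·208/71=-69/142
M: M0=0, M1=-69/142, M2=208/71, M3=-265/71, M4=0
seg 0: a=4, c=M0/2=0, d=(M1−M0)/(6·3)=-23/852, b=Δ0−h0·(2M0+M1)/6=-361/852
seg 1: a=2, c=M1/2=-69/284, d=(M2−M1)/(6·2)=485/1704, b=Δ1−h1·(2M1+M2)/6=-491/426
seg 2: a=1, c=M2/2=104/71, d=(M3−M2)/(6·2)=-473/852, b=Δ2−h2·(2M2+M3)/6=275/213
seg 3: a=5, c=M3/2=-265/142, d=(M4−M3)/(6·2)=265/852, b=Δ3−h3·(2M3+M4)/6=104/213
t_q=11/2 → seg 2, τ=1/2; S=1+275/213·τ+104/71·τ²+-473/852·τ³=4413/2272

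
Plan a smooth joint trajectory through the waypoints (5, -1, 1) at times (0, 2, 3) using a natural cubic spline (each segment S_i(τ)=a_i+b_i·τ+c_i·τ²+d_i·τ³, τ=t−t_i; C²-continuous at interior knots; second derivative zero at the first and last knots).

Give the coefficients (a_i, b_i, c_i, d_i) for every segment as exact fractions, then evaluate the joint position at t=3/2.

  seg 0: a=5 b=-14/3 c=0 d=5/12
  seg 1: a=-1 b=1/3 c=5/2 d=-5/6
S(3/2) = -19/32

Δ: Δ0=-3, Δ1=2
row 1: diag=6, rhs=30; c'=1/6, d'=5
back: M1=5
M: M0=0, M1=5, M2=0
seg 0: a=5, c=M0/2=0, d=(M1−M0)/(6·2)=5/12, b=Δ0−h0·(2M0+M1)/6=-14/3
seg 1: a=-1, c=M1/2=5/2, d=(M2−M1)/(6·1)=-5/6, b=Δ1−h1·(2M1+M2)/6=1/3
t_q=3/2 → seg 0, τ=3/2; S=5+-14/3·τ+0·τ²+5/12·τ³=-19/32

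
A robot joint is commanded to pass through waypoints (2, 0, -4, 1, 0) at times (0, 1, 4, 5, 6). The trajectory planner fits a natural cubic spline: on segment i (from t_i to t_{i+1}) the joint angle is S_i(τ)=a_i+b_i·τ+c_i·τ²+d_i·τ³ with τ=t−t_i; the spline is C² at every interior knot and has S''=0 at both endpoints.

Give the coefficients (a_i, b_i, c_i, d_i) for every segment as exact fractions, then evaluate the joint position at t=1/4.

  seg 0: a=2 b=-263/159 c=0 d=-55/159
  seg 1: a=0 b=-428/159 c=-55/53 d=79/159
  seg 2: a=-4 b=715/159 c=182/53 d=-466/159
  seg 3: a=1 b=409/159 c=-284/53 d=284/159
S(1/4) = 5363/3392

Δ: Δ0=-2, Δ1=-4/3, Δ2=5, Δ3=-1
row 1: diag=8, rhs=4; c'=3/8, d'=1/2
row 2: denom=8−3·3/8=55/8; d'=(38−3·1/2)/(55/8)=292/55
row 3: denom=4−1·8/55=212/55; d'=(-36−1·292/55)/(212/55)=-568/53
back: M3=-568/53
back: M2=292/55−8/55·-568/53=364/53
back: M1=1/2−3/8·364/53=-110/53
M: M0=0, M1=-110/53, M2=364/53, M3=-568/53, M4=0
seg 0: a=2, c=M0/2=0, d=(M1−M0)/(6·1)=-55/159, b=Δ0−h0·(2M0+M1)/6=-263/159
seg 1: a=0, c=M1/2=-55/53, d=(M2−M1)/(6·3)=79/159, b=Δ1−h1·(2M1+M2)/6=-428/159
seg 2: a=-4, c=M2/2=182/53, d=(M3−M2)/(6·1)=-466/159, b=Δ2−h2·(2M2+M3)/6=715/159
seg 3: a=1, c=M3/2=-284/53, d=(M4−M3)/(6·1)=284/159, b=Δ3−h3·(2M3+M4)/6=409/159
t_q=1/4 → seg 0, τ=1/4; S=2+-263/159·τ+0·τ²+-55/159·τ³=5363/3392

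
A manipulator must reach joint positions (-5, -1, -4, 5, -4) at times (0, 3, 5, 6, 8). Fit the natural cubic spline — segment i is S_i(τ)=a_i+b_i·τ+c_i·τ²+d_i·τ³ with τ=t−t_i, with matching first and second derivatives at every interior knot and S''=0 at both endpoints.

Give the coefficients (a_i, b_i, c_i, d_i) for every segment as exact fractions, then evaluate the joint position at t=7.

Δ: Δ0=4/3, Δ1=-3/2, Δ2=9, Δ3=-9/2
row 1: diag=10, rhs=-17; c'=1/5, d'=-17/10
row 2: denom=6−2·1/5=28/5; d'=(63−2·-17/10)/(28/5)=83/7
row 3: denom=6−1·5/28=163/28; d'=(-81−1·83/7)/(163/28)=-2600/163
back: M3=-2600/163
back: M2=83/7−5/28·-2600/163=2397/163
back: M1=-17/10−1/5·2397/163=-1513/326
M: M0=0, M1=-1513/326, M2=2397/163, M3=-2600/163, M4=0
seg 0: a=-5, c=M0/2=0, d=(M1−M0)/(6·3)=-1513/5868, b=Δ0−h0·(2M0+M1)/6=7147/1956
seg 1: a=-1, c=M1/2=-1513/652, d=(M2−M1)/(6·2)=6307/3912, b=Δ1−h1·(2M1+M2)/6=-3235/978
seg 2: a=-4, c=M2/2=2397/326, d=(M3−M2)/(6·1)=-4997/978, b=Δ2−h2·(2M2+M3)/6=3304/489
seg 3: a=5, c=M3/2=-1300/163, d=(M4−M3)/(6·2)=650/489, b=Δ3−h3·(2M3+M4)/6=5999/978
t_q=7 → seg 3, τ=1; S=5+5999/978·τ+-1300/163·τ²+650/489·τ³=1463/326

  seg 0: a=-5 b=7147/1956 c=0 d=-1513/5868
  seg 1: a=-1 b=-3235/978 c=-1513/652 d=6307/3912
  seg 2: a=-4 b=3304/489 c=2397/326 d=-4997/978
  seg 3: a=5 b=5999/978 c=-1300/163 d=650/489
S(7) = 1463/326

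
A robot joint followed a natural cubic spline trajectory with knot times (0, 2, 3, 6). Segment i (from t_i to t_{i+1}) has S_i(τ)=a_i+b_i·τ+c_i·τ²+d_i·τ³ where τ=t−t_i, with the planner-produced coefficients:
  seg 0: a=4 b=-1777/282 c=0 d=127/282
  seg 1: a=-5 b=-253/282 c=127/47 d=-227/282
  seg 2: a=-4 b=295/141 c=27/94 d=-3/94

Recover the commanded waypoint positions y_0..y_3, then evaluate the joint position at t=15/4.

y_0=4 y_1=-5 y_2=-4 y_3=4
S(15/4) = -13733/6016

y_0 = S_0(0) = a_0 = 4
y_1 = S_1(0) = a_1 = -5
y_2 = S_2(0) = a_2 = -4
y_3 = S_2(3) = 4
t_q=15/4 is in segment 2 (τ=3/4); S_2(τ)=-13733/6016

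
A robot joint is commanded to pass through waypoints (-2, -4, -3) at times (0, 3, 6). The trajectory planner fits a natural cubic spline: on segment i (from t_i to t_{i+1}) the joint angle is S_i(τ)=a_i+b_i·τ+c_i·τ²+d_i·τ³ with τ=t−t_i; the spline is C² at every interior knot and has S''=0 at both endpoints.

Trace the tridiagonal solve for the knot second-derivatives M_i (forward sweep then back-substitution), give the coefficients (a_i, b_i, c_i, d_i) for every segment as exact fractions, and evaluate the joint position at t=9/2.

  seg 0: a=-2 b=-11/12 c=0 d=1/36
  seg 1: a=-4 b=-1/6 c=1/4 d=-1/36
S(9/2) = -121/32

Δ: Δ0=-2/3, Δ1=1/3
row 1: diag=12, rhs=6; c'=1/4, d'=1/2
back: M1=1/2
M: M0=0, M1=1/2, M2=0
seg 0: a=-2, c=M0/2=0, d=(M1−M0)/(6·3)=1/36, b=Δ0−h0·(2M0+M1)/6=-11/12
seg 1: a=-4, c=M1/2=1/4, d=(M2−M1)/(6·3)=-1/36, b=Δ1−h1·(2M1+M2)/6=-1/6
t_q=9/2 → seg 1, τ=3/2; S=-4+-1/6·τ+1/4·τ²+-1/36·τ³=-121/32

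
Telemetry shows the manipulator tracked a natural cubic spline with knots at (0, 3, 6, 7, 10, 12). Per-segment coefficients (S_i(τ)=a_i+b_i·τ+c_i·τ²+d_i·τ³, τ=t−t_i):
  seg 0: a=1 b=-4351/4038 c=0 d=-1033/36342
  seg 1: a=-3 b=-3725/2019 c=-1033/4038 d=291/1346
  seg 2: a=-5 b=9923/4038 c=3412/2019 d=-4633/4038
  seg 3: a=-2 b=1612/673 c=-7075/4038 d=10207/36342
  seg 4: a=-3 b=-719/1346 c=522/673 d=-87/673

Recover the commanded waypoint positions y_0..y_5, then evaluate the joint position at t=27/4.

y_0=1 y_1=-3 y_2=-5 y_3=-2 y_4=-3 y_5=-2
S(27/4) = -231761/86144

y_0 = S_0(0) = a_0 = 1
y_1 = S_1(0) = a_1 = -3
y_2 = S_2(0) = a_2 = -5
y_3 = S_3(0) = a_3 = -2
y_4 = S_4(0) = a_4 = -3
y_5 = S_4(2) = -2
t_q=27/4 is in segment 2 (τ=3/4); S_2(τ)=-231761/86144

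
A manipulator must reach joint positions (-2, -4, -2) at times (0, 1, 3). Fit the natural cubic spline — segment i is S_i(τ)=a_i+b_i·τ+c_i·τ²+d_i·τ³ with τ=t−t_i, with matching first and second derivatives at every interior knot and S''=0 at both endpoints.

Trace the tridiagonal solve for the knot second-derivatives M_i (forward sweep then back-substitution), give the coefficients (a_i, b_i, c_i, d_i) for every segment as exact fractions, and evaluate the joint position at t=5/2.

Δ: Δ0=-2, Δ1=1
row 1: diag=6, rhs=18; c'=1/3, d'=3
back: M1=3
M: M0=0, M1=3, M2=0
seg 0: a=-2, c=M0/2=0, d=(M1−M0)/(6·1)=1/2, b=Δ0−h0·(2M0+M1)/6=-5/2
seg 1: a=-4, c=M1/2=3/2, d=(M2−M1)/(6·2)=-1/4, b=Δ1−h1·(2M1+M2)/6=-1
t_q=5/2 → seg 1, τ=3/2; S=-4+-1·τ+3/2·τ²+-1/4·τ³=-95/32

  seg 0: a=-2 b=-5/2 c=0 d=1/2
  seg 1: a=-4 b=-1 c=3/2 d=-1/4
S(5/2) = -95/32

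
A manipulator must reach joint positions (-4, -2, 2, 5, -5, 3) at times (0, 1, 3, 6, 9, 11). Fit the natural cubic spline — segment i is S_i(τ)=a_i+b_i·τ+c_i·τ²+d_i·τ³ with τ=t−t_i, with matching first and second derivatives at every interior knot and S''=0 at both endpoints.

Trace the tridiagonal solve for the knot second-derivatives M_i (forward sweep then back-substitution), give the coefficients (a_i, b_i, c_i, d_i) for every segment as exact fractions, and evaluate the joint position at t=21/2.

Δ: Δ0=2, Δ1=2, Δ2=1, Δ3=-10/3, Δ4=4
row 1: diag=6, rhs=0; c'=1/3, d'=0
row 2: denom=10−2·1/3=28/3; d'=(-6−2·0)/(28/3)=-9/14
row 3: denom=12−3·9/28=309/28; d'=(-26−3·-9/14)/(309/28)=-674/309
row 4: denom=10−3·28/103=946/103; d'=(44−3·-674/309)/(946/103)=2603/473
back: M4=2603/473
back: M3=-674/309−28/103·2603/473=-5218/1419
back: M2=-9/14−9/28·-5218/1419=255/473
back: M1=0−1/3·255/473=-85/473
M: M0=0, M1=-85/473, M2=255/473, M3=-5218/1419, M4=2603/473, M5=0
seg 0: a=-4, c=M0/2=0, d=(M1−M0)/(6·1)=-85/2838, b=Δ0−h0·(2M0+M1)/6=5761/2838
seg 1: a=-2, c=M1/2=-85/946, d=(M2−M1)/(6·2)=85/1419, b=Δ1−h1·(2M1+M2)/6=2753/1419
seg 2: a=2, c=M2/2=255/946, d=(M3−M2)/(6·3)=-5983/25542, b=Δ2−h2·(2M2+M3)/6=3263/1419
seg 3: a=5, c=M3/2=-2609/1419, d=(M4−M3)/(6·3)=13027/25542, b=Δ3−h3·(2M3+M4)/6=-6833/2838
seg 4: a=-5, c=M4/2=2603/946, d=(M5−M4)/(6·2)=-2603/5676, b=Δ4−h4·(2M4+M5)/6=470/1419
t_q=21/2 → seg 4, τ=3/2; S=-5+470/1419·τ+2603/946·τ²+-2603/5676·τ³=2121/15136

  seg 0: a=-4 b=5761/2838 c=0 d=-85/2838
  seg 1: a=-2 b=2753/1419 c=-85/946 d=85/1419
  seg 2: a=2 b=3263/1419 c=255/946 d=-5983/25542
  seg 3: a=5 b=-6833/2838 c=-2609/1419 d=13027/25542
  seg 4: a=-5 b=470/1419 c=2603/946 d=-2603/5676
S(21/2) = 2121/15136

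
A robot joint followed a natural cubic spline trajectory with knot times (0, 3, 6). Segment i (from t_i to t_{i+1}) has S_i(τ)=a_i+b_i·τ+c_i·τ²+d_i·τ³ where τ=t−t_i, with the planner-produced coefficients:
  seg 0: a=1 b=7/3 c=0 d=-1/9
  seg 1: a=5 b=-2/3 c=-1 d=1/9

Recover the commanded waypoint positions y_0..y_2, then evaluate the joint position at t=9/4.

y_0=1 y_1=5 y_2=-3
S(9/4) = 319/64

y_0 = S_0(0) = a_0 = 1
y_1 = S_1(0) = a_1 = 5
y_2 = S_1(3) = -3
t_q=9/4 is in segment 0 (τ=9/4); S_0(τ)=319/64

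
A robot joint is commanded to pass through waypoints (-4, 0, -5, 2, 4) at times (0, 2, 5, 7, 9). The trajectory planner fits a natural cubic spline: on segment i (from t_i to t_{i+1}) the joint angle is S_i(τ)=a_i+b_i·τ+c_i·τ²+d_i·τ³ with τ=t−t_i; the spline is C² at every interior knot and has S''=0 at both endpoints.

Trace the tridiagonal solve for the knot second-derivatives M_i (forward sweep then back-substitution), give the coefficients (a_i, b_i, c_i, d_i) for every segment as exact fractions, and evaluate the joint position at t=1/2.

Δ: Δ0=2, Δ1=-5/3, Δ2=7/2, Δ3=1
row 1: diag=10, rhs=-22; c'=3/10, d'=-11/5
row 2: denom=10−3·3/10=91/10; d'=(31−3·-11/5)/(91/10)=376/91
row 3: denom=8−2·20/91=688/91; d'=(-15−2·376/91)/(688/91)=-2117/688
back: M3=-2117/688
back: M2=376/91−20/91·-2117/688=827/172
back: M1=-11/5−3/10·827/172=-1253/344
M: M0=0, M1=-1253/344, M2=827/172, M3=-2117/688, M4=0
seg 0: a=-4, c=M0/2=0, d=(M1−M0)/(6·2)=-1253/4128, b=Δ0−h0·(2M0+M1)/6=3317/1032
seg 1: a=0, c=M1/2=-1253/688, d=(M2−M1)/(6·3)=323/688, b=Δ1−h1·(2M1+M2)/6=-221/516
seg 2: a=-5, c=M2/2=827/344, d=(M3−M2)/(6·2)=-5425/8256, b=Δ2−h2·(2M2+M3)/6=2725/2064
seg 3: a=2, c=M3/2=-2117/1376, d=(M4−M3)/(6·2)=2117/8256, b=Δ3−h3·(2M3+M4)/6=3149/1032
t_q=1/2 → seg 0, τ=1/2; S=-4+3317/1032·τ+0·τ²+-1253/4128·τ³=-26759/11008

  seg 0: a=-4 b=3317/1032 c=0 d=-1253/4128
  seg 1: a=0 b=-221/516 c=-1253/688 d=323/688
  seg 2: a=-5 b=2725/2064 c=827/344 d=-5425/8256
  seg 3: a=2 b=3149/1032 c=-2117/1376 d=2117/8256
S(1/2) = -26759/11008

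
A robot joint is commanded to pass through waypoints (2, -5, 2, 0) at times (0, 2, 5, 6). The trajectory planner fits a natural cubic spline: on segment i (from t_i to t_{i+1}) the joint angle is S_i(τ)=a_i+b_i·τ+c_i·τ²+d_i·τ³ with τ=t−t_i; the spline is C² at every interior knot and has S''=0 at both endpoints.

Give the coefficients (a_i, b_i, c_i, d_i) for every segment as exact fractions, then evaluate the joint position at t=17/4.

  seg 0: a=2 b=-2207/426 c=0 d=179/426
  seg 1: a=-5 b=-59/426 c=179/71 d=-241/426
  seg 2: a=2 b=-61/213 c=-365/142 d=365/426
S(17/4) = 9157/9088

Δ: Δ0=-7/2, Δ1=7/3, Δ2=-2
row 1: diag=10, rhs=35; c'=3/10, d'=7/2
row 2: denom=8−3·3/10=71/10; d'=(-26−3·7/2)/(71/10)=-365/71
back: M2=-365/71
back: M1=7/2−3/10·-365/71=358/71
M: M0=0, M1=358/71, M2=-365/71, M3=0
seg 0: a=2, c=M0/2=0, d=(M1−M0)/(6·2)=179/426, b=Δ0−h0·(2M0+M1)/6=-2207/426
seg 1: a=-5, c=M1/2=179/71, d=(M2−M1)/(6·3)=-241/426, b=Δ1−h1·(2M1+M2)/6=-59/426
seg 2: a=2, c=M2/2=-365/142, d=(M3−M2)/(6·1)=365/426, b=Δ2−h2·(2M2+M3)/6=-61/213
t_q=17/4 → seg 1, τ=9/4; S=-5+-59/426·τ+179/71·τ²+-241/426·τ³=9157/9088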